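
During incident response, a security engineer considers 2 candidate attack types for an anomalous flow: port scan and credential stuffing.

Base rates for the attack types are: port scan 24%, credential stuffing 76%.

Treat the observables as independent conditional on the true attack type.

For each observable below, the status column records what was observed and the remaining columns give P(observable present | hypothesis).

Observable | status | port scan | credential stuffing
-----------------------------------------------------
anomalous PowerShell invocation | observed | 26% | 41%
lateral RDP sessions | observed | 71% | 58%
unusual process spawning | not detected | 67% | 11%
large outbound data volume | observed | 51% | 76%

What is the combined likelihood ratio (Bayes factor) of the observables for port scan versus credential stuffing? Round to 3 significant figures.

Joint likelihood of the observable pattern under each hypothesis (using 1 − P(present | H) for each absent observable):
  port scan: 0.26 × 0.71 × (1 − 0.67) × 0.51 = 0.031068
  credential stuffing: 0.41 × 0.58 × (1 − 0.11) × 0.76 = 0.16085
Bayes factor = 0.031068 / 0.16085 ≈ 0.193

0.193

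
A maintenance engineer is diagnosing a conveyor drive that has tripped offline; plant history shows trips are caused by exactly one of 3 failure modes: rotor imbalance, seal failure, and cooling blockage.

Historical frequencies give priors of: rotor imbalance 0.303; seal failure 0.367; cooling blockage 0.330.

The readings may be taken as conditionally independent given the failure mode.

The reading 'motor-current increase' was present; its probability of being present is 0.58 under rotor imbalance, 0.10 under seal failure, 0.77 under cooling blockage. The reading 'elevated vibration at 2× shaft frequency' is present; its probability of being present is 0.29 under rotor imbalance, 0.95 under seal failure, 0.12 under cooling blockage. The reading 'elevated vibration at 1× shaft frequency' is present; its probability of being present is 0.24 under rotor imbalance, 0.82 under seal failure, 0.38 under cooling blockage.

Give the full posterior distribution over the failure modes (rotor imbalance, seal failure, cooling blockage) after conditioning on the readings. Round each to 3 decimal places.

For each hypothesis, the unnormalized posterior weight is prior × product of the reading likelihoods:
  rotor imbalance: 0.303 × 0.58 × 0.29 × 0.24 = 0.012232
  seal failure: 0.367 × 0.10 × 0.95 × 0.82 = 0.028589
  cooling blockage: 0.330 × 0.77 × 0.12 × 0.38 = 0.011587
Normalizing constant Z = 0.012232 + 0.028589 + 0.011587 = 0.052408.
P(rotor imbalance | evidence) = 0.012232 / 0.052408 ≈ 0.233
P(seal failure | evidence) = 0.028589 / 0.052408 ≈ 0.546
P(cooling blockage | evidence) = 0.011587 / 0.052408 ≈ 0.221

0.233, 0.546, 0.221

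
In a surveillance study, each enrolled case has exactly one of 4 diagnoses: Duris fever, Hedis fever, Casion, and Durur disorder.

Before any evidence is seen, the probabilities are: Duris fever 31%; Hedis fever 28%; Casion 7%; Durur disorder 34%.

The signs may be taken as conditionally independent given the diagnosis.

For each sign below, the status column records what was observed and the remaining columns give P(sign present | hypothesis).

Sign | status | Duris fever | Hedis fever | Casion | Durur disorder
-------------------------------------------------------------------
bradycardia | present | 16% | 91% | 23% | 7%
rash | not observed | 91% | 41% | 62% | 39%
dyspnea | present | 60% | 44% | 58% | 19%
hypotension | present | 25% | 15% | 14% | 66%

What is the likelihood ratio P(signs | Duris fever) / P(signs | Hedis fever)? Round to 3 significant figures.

0.0610

The Bayes factor is the ratio of the joint likelihoods of the sign pattern under the two hypotheses (using 1 − P(present | H) for each absent sign).
  Duris fever: 0.16 × (1 − 0.91) × 0.60 × 0.25 = 0.00216
  Hedis fever: 0.91 × (1 − 0.41) × 0.44 × 0.15 = 0.035435
Bayes factor = 0.00216 / 0.035435 ≈ 0.0610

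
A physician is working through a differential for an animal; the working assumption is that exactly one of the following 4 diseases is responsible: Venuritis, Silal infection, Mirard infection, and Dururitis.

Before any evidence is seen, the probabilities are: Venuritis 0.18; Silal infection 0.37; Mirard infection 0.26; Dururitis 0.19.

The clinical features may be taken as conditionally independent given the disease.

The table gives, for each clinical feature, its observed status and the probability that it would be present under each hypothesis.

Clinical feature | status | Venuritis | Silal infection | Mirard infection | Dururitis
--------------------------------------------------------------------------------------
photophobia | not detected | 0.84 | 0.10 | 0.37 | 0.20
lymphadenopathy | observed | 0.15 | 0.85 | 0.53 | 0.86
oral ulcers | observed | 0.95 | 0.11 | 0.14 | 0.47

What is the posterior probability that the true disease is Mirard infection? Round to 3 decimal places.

0.112

Multiply each prior by the joint likelihood of the clinical feature pattern (using 1 − P(present | H) for each absent clinical feature):
  Venuritis: 0.18 × (1 − 0.84) × 0.15 × 0.95 = 0.004104
  Silal infection: 0.37 × (1 − 0.10) × 0.85 × 0.11 = 0.031136
  Mirard infection: 0.26 × (1 − 0.37) × 0.53 × 0.14 = 0.012154
  Dururitis: 0.19 × (1 − 0.20) × 0.86 × 0.47 = 0.061438
Marginal likelihood of the evidence = 0.10883.
P(Mirard infection | evidence) = 0.012154 / 0.10883 ≈ 0.112.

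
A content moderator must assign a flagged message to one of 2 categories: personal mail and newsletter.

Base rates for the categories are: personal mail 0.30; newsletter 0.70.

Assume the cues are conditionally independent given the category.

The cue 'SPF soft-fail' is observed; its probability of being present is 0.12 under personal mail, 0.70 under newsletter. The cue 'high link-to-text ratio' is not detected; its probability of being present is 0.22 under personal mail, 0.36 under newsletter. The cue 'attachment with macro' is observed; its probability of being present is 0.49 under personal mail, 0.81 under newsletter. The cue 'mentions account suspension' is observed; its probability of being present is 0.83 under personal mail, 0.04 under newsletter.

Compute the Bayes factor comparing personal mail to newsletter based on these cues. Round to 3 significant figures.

Joint likelihood of the cue pattern under each hypothesis (using 1 − P(present | H) for each absent cue):
  personal mail: 0.12 × (1 − 0.22) × 0.49 × 0.83 = 0.038067
  newsletter: 0.70 × (1 − 0.36) × 0.81 × 0.04 = 0.014515
Bayes factor = 0.038067 / 0.014515 ≈ 2.62

2.62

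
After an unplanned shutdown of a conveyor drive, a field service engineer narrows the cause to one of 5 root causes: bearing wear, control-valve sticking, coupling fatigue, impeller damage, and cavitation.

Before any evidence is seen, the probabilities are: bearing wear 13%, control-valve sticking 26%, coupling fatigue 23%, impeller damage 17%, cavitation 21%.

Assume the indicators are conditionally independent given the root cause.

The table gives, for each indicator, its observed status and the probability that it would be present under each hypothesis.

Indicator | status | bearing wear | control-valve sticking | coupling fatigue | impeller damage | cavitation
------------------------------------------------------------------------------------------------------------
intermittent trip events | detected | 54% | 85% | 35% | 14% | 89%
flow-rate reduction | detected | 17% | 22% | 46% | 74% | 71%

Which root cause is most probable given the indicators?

By Bayes' rule with conditional independence, the unnormalized weight for each hypothesis is prior × ∏ likelihoods:
  bearing wear: 0.13 × 0.54 × 0.17 = 0.011934
  control-valve sticking: 0.26 × 0.85 × 0.22 = 0.04862
  coupling fatigue: 0.23 × 0.35 × 0.46 = 0.03703
  impeller damage: 0.17 × 0.14 × 0.74 = 0.017612
  cavitation: 0.21 × 0.89 × 0.71 = 0.1327
The unnormalized weights sum to 0.2479.
P(bearing wear | evidence) ≈ 0.011934 / 0.2479 ≈ 0.048
P(control-valve sticking | evidence) ≈ 0.04862 / 0.2479 ≈ 0.196
P(coupling fatigue | evidence) ≈ 0.03703 / 0.2479 ≈ 0.149
P(impeller damage | evidence) ≈ 0.017612 / 0.2479 ≈ 0.071
P(cavitation | evidence) ≈ 0.1327 / 0.2479 ≈ 0.535
The largest is 0.535, so cavitation is most probable.

cavitation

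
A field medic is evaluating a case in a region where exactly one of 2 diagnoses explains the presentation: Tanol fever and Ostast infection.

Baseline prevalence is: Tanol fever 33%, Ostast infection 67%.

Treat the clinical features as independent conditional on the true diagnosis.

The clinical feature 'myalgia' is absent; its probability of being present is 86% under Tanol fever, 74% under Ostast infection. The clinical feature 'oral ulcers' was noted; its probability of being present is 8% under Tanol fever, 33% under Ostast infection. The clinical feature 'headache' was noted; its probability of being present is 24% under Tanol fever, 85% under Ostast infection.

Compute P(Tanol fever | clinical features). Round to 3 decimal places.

0.018

For each hypothesis, the unnormalized posterior weight is prior × product of the clinical feature likelihoods (using 1 − P(present | H) for each absent clinical feature):
  Tanol fever: 0.33 × (1 − 0.86) × 0.08 × 0.24 = 0.00088704
  Ostast infection: 0.67 × (1 − 0.74) × 0.33 × 0.85 = 0.048863
Normalizing constant Z = 0.00088704 + 0.048863 = 0.04975.
P(Tanol fever | evidence) = 0.00088704 / 0.04975 ≈ 0.018.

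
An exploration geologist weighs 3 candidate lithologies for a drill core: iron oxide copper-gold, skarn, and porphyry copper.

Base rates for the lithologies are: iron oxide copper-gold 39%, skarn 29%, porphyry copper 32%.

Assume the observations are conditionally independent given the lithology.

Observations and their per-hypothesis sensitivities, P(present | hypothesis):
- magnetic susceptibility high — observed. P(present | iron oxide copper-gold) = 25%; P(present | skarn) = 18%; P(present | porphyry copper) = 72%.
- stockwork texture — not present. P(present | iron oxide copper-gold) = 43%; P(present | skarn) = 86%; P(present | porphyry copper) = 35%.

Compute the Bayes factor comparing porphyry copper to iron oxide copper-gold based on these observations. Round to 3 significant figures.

Take the product of per-observation likelihoods under each hypothesis (using 1 − P(present | H) for each absent observation), then divide.
  porphyry copper: 0.72 × (1 − 0.35) = 0.468
  iron oxide copper-gold: 0.25 × (1 − 0.43) = 0.1425
Bayes factor = 0.468 / 0.1425 ≈ 3.28

3.28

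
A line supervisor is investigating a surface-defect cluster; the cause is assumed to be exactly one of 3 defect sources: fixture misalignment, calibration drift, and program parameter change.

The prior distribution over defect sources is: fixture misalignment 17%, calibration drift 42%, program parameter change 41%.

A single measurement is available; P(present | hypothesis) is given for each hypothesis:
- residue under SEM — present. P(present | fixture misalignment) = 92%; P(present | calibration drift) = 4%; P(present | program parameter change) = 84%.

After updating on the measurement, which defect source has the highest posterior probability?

For each hypothesis, the unnormalized posterior weight is prior × likelihood:
  fixture misalignment: 0.17 × 0.92 = 0.1564
  calibration drift: 0.42 × 0.04 = 0.0168
  program parameter change: 0.41 × 0.84 = 0.3444
Normalizing constant Z = 0.1564 + 0.0168 + 0.3444 = 0.5176.
P(fixture misalignment | evidence) ≈ 0.1564 / 0.5176 ≈ 0.302
P(calibration drift | evidence) ≈ 0.0168 / 0.5176 ≈ 0.032
P(program parameter change | evidence) ≈ 0.3444 / 0.5176 ≈ 0.665
The largest is 0.665, so program parameter change is most probable.

program parameter change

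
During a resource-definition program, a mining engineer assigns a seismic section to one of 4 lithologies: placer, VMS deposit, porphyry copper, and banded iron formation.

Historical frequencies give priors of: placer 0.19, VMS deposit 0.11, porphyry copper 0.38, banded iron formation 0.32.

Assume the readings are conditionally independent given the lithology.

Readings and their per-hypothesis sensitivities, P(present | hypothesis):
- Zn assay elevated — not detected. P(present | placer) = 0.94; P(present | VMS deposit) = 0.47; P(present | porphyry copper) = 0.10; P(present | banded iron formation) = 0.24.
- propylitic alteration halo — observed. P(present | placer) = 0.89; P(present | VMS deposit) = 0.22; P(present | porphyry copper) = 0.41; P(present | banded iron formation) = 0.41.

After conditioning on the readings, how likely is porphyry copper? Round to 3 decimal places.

0.533

For each hypothesis, the unnormalized posterior weight is prior × product of the reading likelihoods (using 1 − P(present | H) for each absent reading):
  placer: 0.19 × (1 − 0.94) × 0.89 = 0.010146
  VMS deposit: 0.11 × (1 − 0.47) × 0.22 = 0.012826
  porphyry copper: 0.38 × (1 − 0.10) × 0.41 = 0.14022
  banded iron formation: 0.32 × (1 − 0.24) × 0.41 = 0.099712
Marginal likelihood of the evidence = 0.2629.
P(porphyry copper | evidence) = 0.14022 / 0.2629 ≈ 0.533.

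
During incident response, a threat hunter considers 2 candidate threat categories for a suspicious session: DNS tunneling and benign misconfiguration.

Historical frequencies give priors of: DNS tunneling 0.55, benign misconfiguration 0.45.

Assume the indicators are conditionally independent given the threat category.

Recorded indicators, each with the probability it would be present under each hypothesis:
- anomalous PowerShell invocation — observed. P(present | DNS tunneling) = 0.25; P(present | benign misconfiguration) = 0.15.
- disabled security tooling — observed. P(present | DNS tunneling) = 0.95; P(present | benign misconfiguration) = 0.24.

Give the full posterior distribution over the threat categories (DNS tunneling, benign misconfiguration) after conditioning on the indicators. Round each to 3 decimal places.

0.890, 0.110

Multiply each prior by the joint likelihood of the indicator pattern:
  DNS tunneling: 0.55 × 0.25 × 0.95 = 0.13062
  benign misconfiguration: 0.45 × 0.15 × 0.24 = 0.0162
Normalizing constant Z = 0.13062 + 0.0162 = 0.14682.
P(DNS tunneling | evidence) = 0.13062 / 0.14682 ≈ 0.890
P(benign misconfiguration | evidence) = 0.0162 / 0.14682 ≈ 0.110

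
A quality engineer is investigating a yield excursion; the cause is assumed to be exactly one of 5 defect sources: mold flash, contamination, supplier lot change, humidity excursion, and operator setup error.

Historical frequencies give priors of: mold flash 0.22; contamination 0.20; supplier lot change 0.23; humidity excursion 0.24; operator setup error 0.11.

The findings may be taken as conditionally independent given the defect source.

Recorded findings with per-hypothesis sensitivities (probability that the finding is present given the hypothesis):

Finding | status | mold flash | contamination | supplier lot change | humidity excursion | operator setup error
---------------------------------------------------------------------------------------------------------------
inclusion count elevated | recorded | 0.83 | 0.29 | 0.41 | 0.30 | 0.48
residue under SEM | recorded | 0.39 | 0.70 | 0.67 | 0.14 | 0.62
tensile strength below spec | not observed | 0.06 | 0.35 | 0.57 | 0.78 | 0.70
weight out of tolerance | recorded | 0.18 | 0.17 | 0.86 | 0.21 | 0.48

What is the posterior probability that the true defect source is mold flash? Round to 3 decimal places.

By Bayes' rule with conditional independence, the unnormalized weight for each hypothesis is prior × ∏ likelihoods (using 1 − P(present | H) for each absent finding):
  mold flash: 0.22 × 0.83 × 0.39 × (1 − 0.06) × 0.18 = 0.012049
  contamination: 0.20 × 0.29 × 0.70 × (1 − 0.35) × 0.17 = 0.0044863
  supplier lot change: 0.23 × 0.41 × 0.67 × (1 − 0.57) × 0.86 = 0.023364
  humidity excursion: 0.24 × 0.30 × 0.14 × (1 − 0.78) × 0.21 = 0.0004657
  operator setup error: 0.11 × 0.48 × 0.62 × (1 − 0.70) × 0.48 = 0.004714
The unnormalized weights sum to 0.04508.
P(mold flash | evidence) = 0.012049 / 0.04508 ≈ 0.267.

0.267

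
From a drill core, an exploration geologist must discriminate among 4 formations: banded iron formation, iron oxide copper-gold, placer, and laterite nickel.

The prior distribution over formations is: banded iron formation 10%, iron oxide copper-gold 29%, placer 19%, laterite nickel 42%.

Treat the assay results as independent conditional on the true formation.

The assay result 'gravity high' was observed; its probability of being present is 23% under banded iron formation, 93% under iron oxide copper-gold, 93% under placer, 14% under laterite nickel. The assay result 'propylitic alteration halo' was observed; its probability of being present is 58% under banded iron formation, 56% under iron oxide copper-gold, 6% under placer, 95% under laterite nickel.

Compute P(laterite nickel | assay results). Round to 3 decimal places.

0.242

Multiply each prior by the joint likelihood of the assay result pattern:
  banded iron formation: 0.10 × 0.23 × 0.58 = 0.01334
  iron oxide copper-gold: 0.29 × 0.93 × 0.56 = 0.15103
  placer: 0.19 × 0.93 × 0.06 = 0.010602
  laterite nickel: 0.42 × 0.14 × 0.95 = 0.05586
The unnormalized weights sum to 0.23083.
P(laterite nickel | evidence) = 0.05586 / 0.23083 ≈ 0.242.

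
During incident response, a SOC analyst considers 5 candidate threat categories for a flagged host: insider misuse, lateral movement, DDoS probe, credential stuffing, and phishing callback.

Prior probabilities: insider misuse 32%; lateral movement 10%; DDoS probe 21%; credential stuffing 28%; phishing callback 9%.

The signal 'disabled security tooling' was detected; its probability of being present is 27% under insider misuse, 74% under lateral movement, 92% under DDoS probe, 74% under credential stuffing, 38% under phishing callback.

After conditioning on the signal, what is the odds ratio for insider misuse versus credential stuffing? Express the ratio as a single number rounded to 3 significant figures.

0.417

The normalizing constant cancels in an odds ratio, so compute prior × likelihood for the two hypotheses only:
  insider misuse: 0.32 × 0.27 = 0.0864
  credential stuffing: 0.28 × 0.74 = 0.2072
Odds(insider misuse : credential stuffing) = 0.0864 / 0.2072 ≈ 0.417.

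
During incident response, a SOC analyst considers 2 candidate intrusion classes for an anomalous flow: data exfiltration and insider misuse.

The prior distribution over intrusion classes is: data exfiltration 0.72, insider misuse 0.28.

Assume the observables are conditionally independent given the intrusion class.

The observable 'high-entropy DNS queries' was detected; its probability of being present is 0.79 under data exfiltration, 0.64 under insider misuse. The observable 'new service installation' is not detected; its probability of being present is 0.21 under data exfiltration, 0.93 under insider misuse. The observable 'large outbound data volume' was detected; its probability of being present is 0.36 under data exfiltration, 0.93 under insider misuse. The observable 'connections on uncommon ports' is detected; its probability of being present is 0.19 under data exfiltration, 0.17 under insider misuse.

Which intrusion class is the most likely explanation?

data exfiltration

Multiply each prior by the joint likelihood of the observable pattern (using 1 − P(present | H) for each absent observable):
  data exfiltration: 0.72 × 0.79 × (1 − 0.21) × 0.36 × 0.19 = 0.030736
  insider misuse: 0.28 × 0.64 × (1 − 0.93) × 0.93 × 0.17 = 0.0019832
Marginal likelihood of the evidence = 0.032719.
P(data exfiltration | evidence) ≈ 0.030736 / 0.032719 ≈ 0.939
P(insider misuse | evidence) ≈ 0.0019832 / 0.032719 ≈ 0.061
The largest is 0.939, so data exfiltration is most probable.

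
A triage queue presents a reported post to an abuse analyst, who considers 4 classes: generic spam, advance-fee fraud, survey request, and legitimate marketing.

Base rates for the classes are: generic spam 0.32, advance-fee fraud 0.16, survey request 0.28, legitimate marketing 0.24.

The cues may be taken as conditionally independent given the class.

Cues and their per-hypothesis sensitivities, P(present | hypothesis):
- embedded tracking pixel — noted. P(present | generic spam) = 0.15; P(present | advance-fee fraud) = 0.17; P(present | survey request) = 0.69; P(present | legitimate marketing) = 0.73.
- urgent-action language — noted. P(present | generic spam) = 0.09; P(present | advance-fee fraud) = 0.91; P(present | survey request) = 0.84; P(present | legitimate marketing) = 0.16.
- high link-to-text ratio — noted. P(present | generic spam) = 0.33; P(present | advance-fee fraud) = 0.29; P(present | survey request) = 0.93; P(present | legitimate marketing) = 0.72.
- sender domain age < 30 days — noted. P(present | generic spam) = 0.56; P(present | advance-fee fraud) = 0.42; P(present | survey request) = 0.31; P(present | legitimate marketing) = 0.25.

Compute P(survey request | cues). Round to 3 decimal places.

Multiply each prior by the joint likelihood of the cue pattern:
  generic spam: 0.32 × 0.15 × 0.09 × 0.33 × 0.56 = 0.00079834
  advance-fee fraud: 0.16 × 0.17 × 0.91 × 0.29 × 0.42 = 0.0030148
  survey request: 0.28 × 0.69 × 0.84 × 0.93 × 0.31 = 0.046788
  legitimate marketing: 0.24 × 0.73 × 0.16 × 0.72 × 0.25 = 0.0050458
The unnormalized weights sum to 0.055647.
P(survey request | evidence) = 0.046788 / 0.055647 ≈ 0.841.

0.841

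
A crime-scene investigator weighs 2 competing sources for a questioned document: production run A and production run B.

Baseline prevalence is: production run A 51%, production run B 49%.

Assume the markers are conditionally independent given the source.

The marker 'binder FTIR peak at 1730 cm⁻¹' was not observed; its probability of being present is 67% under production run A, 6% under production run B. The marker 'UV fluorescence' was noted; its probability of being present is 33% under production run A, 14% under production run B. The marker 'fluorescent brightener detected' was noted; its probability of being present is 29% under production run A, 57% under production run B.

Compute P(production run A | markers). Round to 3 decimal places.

0.305

For each hypothesis, the unnormalized posterior weight is prior × product of the marker likelihoods (using 1 − P(present | H) for each absent marker):
  production run A: 0.51 × (1 − 0.67) × 0.33 × 0.29 = 0.016106
  production run B: 0.49 × (1 − 0.06) × 0.14 × 0.57 = 0.036756
Normalizing constant Z = 0.016106 + 0.036756 = 0.052862.
P(production run A | evidence) = 0.016106 / 0.052862 ≈ 0.305.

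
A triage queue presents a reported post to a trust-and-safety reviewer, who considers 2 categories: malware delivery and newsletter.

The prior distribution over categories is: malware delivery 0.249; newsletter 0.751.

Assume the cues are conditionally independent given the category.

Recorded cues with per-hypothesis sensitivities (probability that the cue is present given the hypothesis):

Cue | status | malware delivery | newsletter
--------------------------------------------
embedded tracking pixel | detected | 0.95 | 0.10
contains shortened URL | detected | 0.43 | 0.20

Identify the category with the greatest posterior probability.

malware delivery

For each hypothesis, the unnormalized posterior weight is prior × product of the cue likelihoods:
  malware delivery: 0.249 × 0.95 × 0.43 = 0.10172
  newsletter: 0.751 × 0.10 × 0.20 = 0.01502
Marginal likelihood of the evidence = 0.11674.
P(malware delivery | evidence) ≈ 0.10172 / 0.11674 ≈ 0.871
P(newsletter | evidence) ≈ 0.01502 / 0.11674 ≈ 0.129
The largest is 0.871, so malware delivery is most probable.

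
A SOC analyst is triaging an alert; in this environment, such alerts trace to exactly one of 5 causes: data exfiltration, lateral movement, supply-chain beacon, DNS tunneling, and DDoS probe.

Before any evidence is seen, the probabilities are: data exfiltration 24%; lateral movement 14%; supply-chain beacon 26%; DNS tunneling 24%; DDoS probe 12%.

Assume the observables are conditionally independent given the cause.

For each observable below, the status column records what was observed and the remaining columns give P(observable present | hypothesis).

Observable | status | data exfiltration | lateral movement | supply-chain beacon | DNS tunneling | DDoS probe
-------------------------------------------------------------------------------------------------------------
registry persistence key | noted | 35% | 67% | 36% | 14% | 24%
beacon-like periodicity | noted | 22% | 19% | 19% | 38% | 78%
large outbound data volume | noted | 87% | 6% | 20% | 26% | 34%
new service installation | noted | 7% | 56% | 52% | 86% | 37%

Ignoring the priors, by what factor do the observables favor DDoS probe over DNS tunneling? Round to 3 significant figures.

1.98

Joint likelihood of the observable pattern under each hypothesis:
  DDoS probe: 0.24 × 0.78 × 0.34 × 0.37 = 0.02355
  DNS tunneling: 0.14 × 0.38 × 0.26 × 0.86 = 0.011896
Bayes factor = 0.02355 / 0.011896 ≈ 1.98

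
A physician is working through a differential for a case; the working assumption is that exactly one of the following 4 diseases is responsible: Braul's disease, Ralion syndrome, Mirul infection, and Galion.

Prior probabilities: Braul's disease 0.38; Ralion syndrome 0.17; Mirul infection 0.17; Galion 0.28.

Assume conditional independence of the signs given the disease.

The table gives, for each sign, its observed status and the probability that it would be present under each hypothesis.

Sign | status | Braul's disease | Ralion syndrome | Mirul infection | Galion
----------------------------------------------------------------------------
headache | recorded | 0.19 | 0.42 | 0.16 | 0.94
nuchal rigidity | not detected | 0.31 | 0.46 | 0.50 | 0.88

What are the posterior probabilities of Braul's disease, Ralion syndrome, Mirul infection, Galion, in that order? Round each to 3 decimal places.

0.373, 0.289, 0.102, 0.236

For each hypothesis, the unnormalized posterior weight is prior × product of the sign likelihoods (using 1 − P(present | H) for each absent sign):
  Braul's disease: 0.38 × 0.19 × (1 − 0.31) = 0.049818
  Ralion syndrome: 0.17 × 0.42 × (1 − 0.46) = 0.038556
  Mirul infection: 0.17 × 0.16 × (1 − 0.50) = 0.0136
  Galion: 0.28 × 0.94 × (1 − 0.88) = 0.031584
Marginal likelihood of the evidence = 0.13356.
P(Braul's disease | evidence) = 0.049818 / 0.13356 ≈ 0.373
P(Ralion syndrome | evidence) = 0.038556 / 0.13356 ≈ 0.289
P(Mirul infection | evidence) = 0.0136 / 0.13356 ≈ 0.102
P(Galion | evidence) = 0.031584 / 0.13356 ≈ 0.236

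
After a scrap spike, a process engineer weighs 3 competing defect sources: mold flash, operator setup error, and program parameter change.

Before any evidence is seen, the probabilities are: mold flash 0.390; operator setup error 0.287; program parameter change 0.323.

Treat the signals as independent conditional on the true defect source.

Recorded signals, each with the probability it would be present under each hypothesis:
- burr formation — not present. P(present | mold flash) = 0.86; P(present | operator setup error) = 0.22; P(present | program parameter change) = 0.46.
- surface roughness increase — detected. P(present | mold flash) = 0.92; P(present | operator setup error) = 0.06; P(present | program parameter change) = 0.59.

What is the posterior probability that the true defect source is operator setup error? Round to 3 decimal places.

0.081

Multiply each prior by the joint likelihood of the signal pattern (using 1 − P(present | H) for each absent signal):
  mold flash: 0.390 × (1 − 0.86) × 0.92 = 0.050232
  operator setup error: 0.287 × (1 − 0.22) × 0.06 = 0.013432
  program parameter change: 0.323 × (1 − 0.46) × 0.59 = 0.10291
Marginal likelihood of the evidence = 0.16657.
P(operator setup error | evidence) = 0.013432 / 0.16657 ≈ 0.081.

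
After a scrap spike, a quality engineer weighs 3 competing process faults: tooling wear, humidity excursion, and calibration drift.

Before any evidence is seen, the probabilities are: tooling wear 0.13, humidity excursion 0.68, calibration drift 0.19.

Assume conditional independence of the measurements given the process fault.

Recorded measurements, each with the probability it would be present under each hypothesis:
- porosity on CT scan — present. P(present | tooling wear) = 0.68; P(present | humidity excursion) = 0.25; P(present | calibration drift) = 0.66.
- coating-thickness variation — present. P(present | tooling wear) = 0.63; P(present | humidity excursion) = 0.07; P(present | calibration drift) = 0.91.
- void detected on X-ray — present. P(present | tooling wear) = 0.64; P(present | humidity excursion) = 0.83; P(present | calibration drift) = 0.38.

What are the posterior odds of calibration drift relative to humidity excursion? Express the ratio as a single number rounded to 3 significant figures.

4.39

The normalizing constant cancels in an odds ratio, so compute prior × likelihood for the two hypotheses only:
  calibration drift: 0.19 × 0.66 × 0.91 × 0.38 = 0.043363
  humidity excursion: 0.68 × 0.25 × 0.07 × 0.83 = 0.009877
Posterior odds = 0.043363 / 0.009877 ≈ 4.39.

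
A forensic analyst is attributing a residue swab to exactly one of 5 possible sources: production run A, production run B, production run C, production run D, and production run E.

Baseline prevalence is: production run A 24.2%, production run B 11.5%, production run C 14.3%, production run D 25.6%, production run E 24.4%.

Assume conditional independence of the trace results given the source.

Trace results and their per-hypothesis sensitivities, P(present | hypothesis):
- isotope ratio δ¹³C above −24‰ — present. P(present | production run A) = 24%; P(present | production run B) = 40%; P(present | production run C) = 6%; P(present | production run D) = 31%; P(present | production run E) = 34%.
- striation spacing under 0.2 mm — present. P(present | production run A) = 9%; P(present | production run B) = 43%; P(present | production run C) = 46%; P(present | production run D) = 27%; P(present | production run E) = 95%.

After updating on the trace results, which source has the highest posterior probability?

production run E

By Bayes' rule with conditional independence, the unnormalized weight for each hypothesis is prior × ∏ likelihoods:
  production run A: 0.242 × 0.24 × 0.09 = 0.0052272
  production run B: 0.115 × 0.40 × 0.43 = 0.01978
  production run C: 0.143 × 0.06 × 0.46 = 0.0039468
  production run D: 0.256 × 0.31 × 0.27 = 0.021427
  production run E: 0.244 × 0.34 × 0.95 = 0.078812
The unnormalized weights sum to 0.12919.
P(production run A | evidence) ≈ 0.0052272 / 0.12919 ≈ 0.040
P(production run B | evidence) ≈ 0.01978 / 0.12919 ≈ 0.153
P(production run C | evidence) ≈ 0.0039468 / 0.12919 ≈ 0.031
P(production run D | evidence) ≈ 0.021427 / 0.12919 ≈ 0.166
P(production run E | evidence) ≈ 0.078812 / 0.12919 ≈ 0.610
The largest is 0.610, so production run E is most probable.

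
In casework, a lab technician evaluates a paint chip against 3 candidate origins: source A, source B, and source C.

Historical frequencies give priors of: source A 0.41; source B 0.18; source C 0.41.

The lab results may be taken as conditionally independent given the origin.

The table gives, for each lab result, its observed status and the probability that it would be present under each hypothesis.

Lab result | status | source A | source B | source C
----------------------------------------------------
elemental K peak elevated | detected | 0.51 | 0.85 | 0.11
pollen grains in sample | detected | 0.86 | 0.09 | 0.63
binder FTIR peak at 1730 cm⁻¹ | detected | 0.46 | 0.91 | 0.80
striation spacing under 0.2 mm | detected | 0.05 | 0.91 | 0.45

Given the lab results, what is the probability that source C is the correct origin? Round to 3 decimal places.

0.397

Multiply each prior by the joint likelihood of the lab result pattern:
  source A: 0.41 × 0.51 × 0.86 × 0.46 × 0.05 = 0.004136
  source B: 0.18 × 0.85 × 0.09 × 0.91 × 0.91 = 0.011403
  source C: 0.41 × 0.11 × 0.63 × 0.80 × 0.45 = 0.010229
Normalizing constant Z = 0.004136 + 0.011403 + 0.010229 = 0.025768.
P(source C | evidence) = 0.010229 / 0.025768 ≈ 0.397.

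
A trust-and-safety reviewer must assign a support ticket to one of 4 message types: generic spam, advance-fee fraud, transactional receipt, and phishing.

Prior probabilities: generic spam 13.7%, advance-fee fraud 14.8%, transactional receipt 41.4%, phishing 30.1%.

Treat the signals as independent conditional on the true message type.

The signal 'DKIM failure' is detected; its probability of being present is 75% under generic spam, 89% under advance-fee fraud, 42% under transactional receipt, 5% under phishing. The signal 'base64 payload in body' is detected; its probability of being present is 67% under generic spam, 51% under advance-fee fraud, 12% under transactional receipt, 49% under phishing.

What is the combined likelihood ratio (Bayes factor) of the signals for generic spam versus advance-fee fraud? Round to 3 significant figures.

1.11

Joint likelihood of the signal pattern under each hypothesis:
  generic spam: 0.75 × 0.67 = 0.5025
  advance-fee fraud: 0.89 × 0.51 = 0.4539
Bayes factor = 0.5025 / 0.4539 ≈ 1.11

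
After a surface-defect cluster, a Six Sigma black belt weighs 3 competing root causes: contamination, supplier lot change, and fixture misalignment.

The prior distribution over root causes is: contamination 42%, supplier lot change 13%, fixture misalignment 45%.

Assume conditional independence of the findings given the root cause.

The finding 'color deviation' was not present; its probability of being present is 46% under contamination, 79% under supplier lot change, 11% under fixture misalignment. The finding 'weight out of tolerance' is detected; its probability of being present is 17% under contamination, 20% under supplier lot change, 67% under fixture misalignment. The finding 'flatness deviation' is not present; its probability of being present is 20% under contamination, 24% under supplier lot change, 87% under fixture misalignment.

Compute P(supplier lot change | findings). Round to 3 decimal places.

Multiply each prior by the joint likelihood of the evidence pattern (using 1 − P(present | H) for each absent finding):
  contamination: 0.42 × (1 − 0.46) × 0.17 × (1 − 0.20) = 0.030845
  supplier lot change: 0.13 × (1 − 0.79) × 0.20 × (1 − 0.24) = 0.0041496
  fixture misalignment: 0.45 × (1 − 0.11) × 0.67 × (1 − 0.87) = 0.034884
The unnormalized weights sum to 0.069878.
P(supplier lot change | evidence) = 0.0041496 / 0.069878 ≈ 0.059.

0.059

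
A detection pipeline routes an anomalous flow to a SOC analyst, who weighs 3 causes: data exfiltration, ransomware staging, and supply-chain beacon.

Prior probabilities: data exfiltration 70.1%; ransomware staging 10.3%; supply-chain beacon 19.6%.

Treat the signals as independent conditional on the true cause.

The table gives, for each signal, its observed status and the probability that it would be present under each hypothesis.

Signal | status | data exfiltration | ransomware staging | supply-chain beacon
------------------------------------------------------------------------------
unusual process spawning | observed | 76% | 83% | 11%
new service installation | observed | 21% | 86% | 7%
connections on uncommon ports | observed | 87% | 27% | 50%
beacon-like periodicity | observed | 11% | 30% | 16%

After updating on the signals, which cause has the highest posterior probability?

data exfiltration

By Bayes' rule with conditional independence, the unnormalized weight for each hypothesis is prior × ∏ likelihoods:
  data exfiltration: 0.701 × 0.76 × 0.21 × 0.87 × 0.11 = 0.010707
  ransomware staging: 0.103 × 0.83 × 0.86 × 0.27 × 0.30 = 0.0059552
  supply-chain beacon: 0.196 × 0.11 × 0.07 × 0.50 × 0.16 = 0.00012074
The unnormalized weights sum to 0.016783.
P(data exfiltration | evidence) ≈ 0.010707 / 0.016783 ≈ 0.638
P(ransomware staging | evidence) ≈ 0.0059552 / 0.016783 ≈ 0.355
P(supply-chain beacon | evidence) ≈ 0.00012074 / 0.016783 ≈ 0.007
The largest is 0.638, so data exfiltration is most probable.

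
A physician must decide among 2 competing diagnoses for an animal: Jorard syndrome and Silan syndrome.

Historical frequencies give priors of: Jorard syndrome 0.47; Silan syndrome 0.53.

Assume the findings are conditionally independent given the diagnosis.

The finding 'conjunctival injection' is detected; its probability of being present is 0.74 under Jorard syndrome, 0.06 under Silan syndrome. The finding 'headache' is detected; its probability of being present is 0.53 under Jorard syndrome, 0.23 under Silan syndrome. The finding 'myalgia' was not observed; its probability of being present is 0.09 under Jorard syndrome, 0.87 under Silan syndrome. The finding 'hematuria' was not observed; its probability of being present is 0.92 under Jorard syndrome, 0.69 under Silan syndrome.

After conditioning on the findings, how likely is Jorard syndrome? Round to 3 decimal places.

0.979

Multiply each prior by the joint likelihood of the evidence pattern (using 1 − P(present | H) for each absent finding):
  Jorard syndrome: 0.47 × 0.74 × 0.53 × (1 − 0.09) × (1 − 0.92) = 0.01342
  Silan syndrome: 0.53 × 0.06 × 0.23 × (1 − 0.87) × (1 − 0.69) = 0.00029475
The unnormalized weights sum to 0.013714.
P(Jorard syndrome | evidence) = 0.01342 / 0.013714 ≈ 0.979.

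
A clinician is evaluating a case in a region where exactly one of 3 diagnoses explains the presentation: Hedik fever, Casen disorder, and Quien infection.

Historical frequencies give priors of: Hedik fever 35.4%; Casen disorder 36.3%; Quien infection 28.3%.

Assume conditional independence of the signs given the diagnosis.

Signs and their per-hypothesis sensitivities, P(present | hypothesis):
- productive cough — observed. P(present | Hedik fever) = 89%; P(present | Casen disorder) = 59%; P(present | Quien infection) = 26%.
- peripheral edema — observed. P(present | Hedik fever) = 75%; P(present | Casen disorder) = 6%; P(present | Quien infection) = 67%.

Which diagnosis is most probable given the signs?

For each hypothesis, the unnormalized posterior weight is prior × product of the sign likelihoods:
  Hedik fever: 0.354 × 0.89 × 0.75 = 0.2363
  Casen disorder: 0.363 × 0.59 × 0.06 = 0.01285
  Quien infection: 0.283 × 0.26 × 0.67 = 0.049299
Marginal likelihood of the evidence = 0.29844.
P(Hedik fever | evidence) ≈ 0.2363 / 0.29844 ≈ 0.792
P(Casen disorder | evidence) ≈ 0.01285 / 0.29844 ≈ 0.043
P(Quien infection | evidence) ≈ 0.049299 / 0.29844 ≈ 0.165
The largest is 0.792, so Hedik fever is most probable.

Hedik fever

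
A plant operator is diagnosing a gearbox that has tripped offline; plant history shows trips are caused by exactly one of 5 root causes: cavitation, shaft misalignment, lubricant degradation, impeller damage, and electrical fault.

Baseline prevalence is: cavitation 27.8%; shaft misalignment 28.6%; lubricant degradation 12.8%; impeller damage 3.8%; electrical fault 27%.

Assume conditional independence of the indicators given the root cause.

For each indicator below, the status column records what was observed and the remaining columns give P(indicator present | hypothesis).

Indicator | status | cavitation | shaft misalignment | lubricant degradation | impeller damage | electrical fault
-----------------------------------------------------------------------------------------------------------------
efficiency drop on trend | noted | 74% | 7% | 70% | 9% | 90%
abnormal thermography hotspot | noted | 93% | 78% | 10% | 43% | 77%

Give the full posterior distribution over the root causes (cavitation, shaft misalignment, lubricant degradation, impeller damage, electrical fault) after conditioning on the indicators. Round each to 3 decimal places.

By Bayes' rule with conditional independence, the unnormalized weight for each hypothesis is prior × ∏ likelihoods:
  cavitation: 0.278 × 0.74 × 0.93 = 0.19132
  shaft misalignment: 0.286 × 0.07 × 0.78 = 0.015616
  lubricant degradation: 0.128 × 0.70 × 0.10 = 0.00896
  impeller damage: 0.038 × 0.09 × 0.43 = 0.0014706
  electrical fault: 0.270 × 0.90 × 0.77 = 0.18711
Marginal likelihood of the evidence = 0.40448.
P(cavitation | evidence) = 0.19132 / 0.40448 ≈ 0.473
P(shaft misalignment | evidence) = 0.015616 / 0.40448 ≈ 0.039
P(lubricant degradation | evidence) = 0.00896 / 0.40448 ≈ 0.022
P(impeller damage | evidence) = 0.0014706 / 0.40448 ≈ 0.004
P(electrical fault | evidence) = 0.18711 / 0.40448 ≈ 0.463

0.473, 0.039, 0.022, 0.004, 0.463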